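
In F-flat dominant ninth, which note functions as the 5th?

Cb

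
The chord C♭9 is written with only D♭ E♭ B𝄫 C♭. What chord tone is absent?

G♭

The full C♭9 chord is C♭, E♭, G♭, B𝄫, D♭.
Comparing with the voicing, the perfect 5th (5th) — G♭ — is absent.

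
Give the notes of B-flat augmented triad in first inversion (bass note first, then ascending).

In root position, B-flat augmented triad is Bb–D–F#.
First inversion puts the third (D) in the bass.

D  F#  Bb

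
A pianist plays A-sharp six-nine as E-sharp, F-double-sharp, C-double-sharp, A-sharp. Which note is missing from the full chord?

A-sharp six-nine = A-sharp, C-double-sharp, E-sharp, F-double-sharp, B-sharp. The voicing lacks the 9th (major 9th), B-sharp.

B-sharp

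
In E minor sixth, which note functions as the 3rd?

E minor sixth is built on E; its 3rd is a minor 3rd above the root.
A third above E uses the letter G, and the minor 3rd above E is G.

G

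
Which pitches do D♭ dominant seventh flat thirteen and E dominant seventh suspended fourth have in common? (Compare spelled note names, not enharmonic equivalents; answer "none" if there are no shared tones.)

D♭ dominant seventh flat thirteen: D-flat F A-flat C-flat B-double-flat
E dominant seventh suspended fourth: E A B D
Common to both → none.

none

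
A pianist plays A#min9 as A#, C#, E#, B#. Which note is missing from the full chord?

G#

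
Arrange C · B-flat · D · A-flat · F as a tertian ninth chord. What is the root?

B-flat

Arranged so that each adjacent pair is a third by letter name: B-flat – D – F – A-flat – C.
The bottom of that stack, B-flat, is the root (this is B-flat dominant ninth).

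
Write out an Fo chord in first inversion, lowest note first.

Fo = F–Ab–Cb; first inversion → third (Ab) lowest.

Ab – Cb – F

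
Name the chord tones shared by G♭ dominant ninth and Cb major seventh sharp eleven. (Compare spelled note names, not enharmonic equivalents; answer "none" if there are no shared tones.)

G-flat – B-flat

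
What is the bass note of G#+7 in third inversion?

F#

G#+7 in root position is G#–B#–D##–F#.
Third inversion places the seventh in the bass, which is F#.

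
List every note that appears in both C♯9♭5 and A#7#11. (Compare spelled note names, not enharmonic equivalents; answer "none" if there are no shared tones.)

E#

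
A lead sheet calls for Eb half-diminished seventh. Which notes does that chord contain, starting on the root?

Eb  Gb  Bbb  Db

Eb half-diminished seventh: half-diminished seventh on Eb.
- root: Eb
- minor 3rd: Gb
- diminished 5th: Bbb
- minor 7th: Db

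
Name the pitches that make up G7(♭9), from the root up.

G7(♭9) is a dominant seventh flat nine built on G.
Root: G
Major 3rd (3rd): B
Perfect 5th (5th): D
Minor 7th (7th): F
Minor 9th (9th): Ab

G  B  D  F  Ab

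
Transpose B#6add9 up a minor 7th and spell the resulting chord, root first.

B♯ up a minor 7th → A♯. New chord: A♯ six-nine.
- root: A♯
- major 3rd: C𝄪
- perfect 5th: E♯
- major 6th: F𝄪
- major 9th: B♯

A♯, C𝄪, E♯, F𝄪, B♯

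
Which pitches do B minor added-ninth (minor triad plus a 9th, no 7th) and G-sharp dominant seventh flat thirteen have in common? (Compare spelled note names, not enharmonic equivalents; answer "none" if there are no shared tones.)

F-sharp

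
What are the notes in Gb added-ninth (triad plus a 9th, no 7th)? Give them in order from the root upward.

G♭, B♭, D♭, A♭

Gb added-ninth is an added-ninth built on G♭.
G♭ — root
B♭ — major 3rd
D♭ — perfect 5th
A♭ — major 9th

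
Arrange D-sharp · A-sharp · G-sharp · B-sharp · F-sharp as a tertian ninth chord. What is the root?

G-sharp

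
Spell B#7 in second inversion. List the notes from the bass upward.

B#7 = B#–D##–F##–A#; second inversion → fifth (F##) lowest.

F##, A#, B#, D##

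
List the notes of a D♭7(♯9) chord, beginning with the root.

D♭7(♯9): dominant seventh sharp nine on Db.
Db — root
F — major 3rd
Ab — perfect 5th
Cb — minor 7th
E — augmented 9th

Db, F, Ab, Cb, E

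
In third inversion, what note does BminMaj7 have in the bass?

A#

BminMaj7 in root position is B–D–F#–A#.
Third inversion places the seventh in the bass, which is A#.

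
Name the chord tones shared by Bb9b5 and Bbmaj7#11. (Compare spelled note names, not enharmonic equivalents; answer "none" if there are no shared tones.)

B♭ D

Bb9b5: B♭ D F♭ A♭ C
Bbmaj7#11: B♭ D F A E
Common to both → B♭, D.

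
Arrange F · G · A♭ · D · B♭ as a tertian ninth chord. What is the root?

Stacking in thirds gives G – B♭ – D – F – A♭, so G is the root — G minor seventh flat nine.

G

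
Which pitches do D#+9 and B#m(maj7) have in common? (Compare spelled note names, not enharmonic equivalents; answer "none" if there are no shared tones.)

D# F## A##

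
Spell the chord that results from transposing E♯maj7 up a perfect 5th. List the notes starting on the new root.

E# up a perfect 5th → B#. New chord: B# major seventh.
- root: B#
- major 3rd: D##
- perfect 5th: F##
- major 7th: A##

B# D## F## A##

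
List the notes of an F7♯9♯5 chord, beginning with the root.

F7♯9♯5: dominant seventh sharp nine sharp five on F.
root → F
3rd (major 3rd) → A
5th (augmented 5th) → C#
7th (minor 7th) → Eb
9th (augmented 9th) → G#

F  A  C#  Eb  G#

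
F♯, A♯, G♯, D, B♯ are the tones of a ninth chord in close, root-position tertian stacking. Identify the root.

G♯

Stacking in thirds gives G♯ – B♯ – D – F♯ – A♯, so G♯ is the root — G♯ dominant ninth flat five.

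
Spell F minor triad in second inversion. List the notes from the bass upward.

In root position, F minor triad is F–A-flat–C.
Second inversion puts the fifth (C) in the bass.

C, F, A-flat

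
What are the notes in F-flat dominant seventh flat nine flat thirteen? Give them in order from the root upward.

Fb – Ab – Cb – Ebb – Gbb – Dbb

F-flat dominant seventh flat nine flat thirteen: dominant seventh flat nine flat thirteen on Fb.
root → Fb
3rd (major 3rd) → Ab
5th (perfect 5th) → Cb
7th (minor 7th) → Ebb
9th (minor 9th) → Gbb
13th (minor 13th) → Dbb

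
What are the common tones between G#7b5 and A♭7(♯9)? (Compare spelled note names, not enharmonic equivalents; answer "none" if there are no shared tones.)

none

G#7b5 = G#, B#, D, F#.
A♭7(♯9) = Ab, C, Eb, Gb, B.
Shared: none.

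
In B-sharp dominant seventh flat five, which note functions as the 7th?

A-sharp

Root of B-sharp dominant seventh flat five = B-sharp. The 7th is a minor 7th: B-sharp up a minor 7th → A-sharp.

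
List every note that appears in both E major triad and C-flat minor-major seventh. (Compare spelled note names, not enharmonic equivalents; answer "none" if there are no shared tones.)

none

E major triad = E, G-sharp, B.
C-flat minor-major seventh = C-flat, E-double-flat, G-flat, B-flat.
Shared: none.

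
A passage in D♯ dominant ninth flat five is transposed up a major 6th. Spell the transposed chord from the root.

B-sharp, D-double-sharp, F-sharp, A-sharp, C-double-sharp

Transposed root: D-sharp → B-sharp (major 6th up). So we spell B-sharp dominant ninth flat five:
B-sharp — root
D-double-sharp — major 3rd
F-sharp — diminished 5th
A-sharp — minor 7th
C-double-sharp — major 9th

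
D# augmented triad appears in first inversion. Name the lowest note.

D# augmented triad = D-sharp–F-double-sharp–A-double-sharp. First inversion → third in the bass = F-double-sharp.

F-double-sharp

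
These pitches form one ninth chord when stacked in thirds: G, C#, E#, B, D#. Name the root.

C#

Stacking in thirds gives C# – E# – G – B – D#, so C# is the root — C# dominant ninth flat five.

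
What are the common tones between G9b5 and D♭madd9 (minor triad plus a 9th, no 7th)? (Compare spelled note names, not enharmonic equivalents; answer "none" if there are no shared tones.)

Db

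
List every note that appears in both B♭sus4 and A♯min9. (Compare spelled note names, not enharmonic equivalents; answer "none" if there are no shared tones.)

none

B♭sus4: Bb Eb F
A♯min9: A# C# E# G# B#
Common to both → none.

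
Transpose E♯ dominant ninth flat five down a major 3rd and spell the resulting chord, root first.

A major 3rd down from E-sharp is C-sharp, so the new chord is C-sharp dominant ninth flat five.
Root: C-sharp
Major 3rd (3rd): E-sharp
Diminished 5th (5th): G
Minor 7th (7th): B
Major 9th (9th): D-sharp

C-sharp, E-sharp, G, B, D-sharp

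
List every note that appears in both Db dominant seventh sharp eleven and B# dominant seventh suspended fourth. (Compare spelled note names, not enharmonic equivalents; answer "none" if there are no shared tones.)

none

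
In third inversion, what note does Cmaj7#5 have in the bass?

B

Cmaj7#5 in root position is C–E–G♯–B.
Third inversion places the seventh in the bass, which is B.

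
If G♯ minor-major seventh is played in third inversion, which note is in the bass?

F##

G♯ minor-major seventh in root position is G#–B–D#–F##.
Third inversion places the seventh in the bass, which is F##.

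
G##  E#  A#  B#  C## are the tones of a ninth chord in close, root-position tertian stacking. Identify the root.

Stacking in thirds gives A# – C## – E# – G## – B#, so A# is the root — A# major ninth.

A#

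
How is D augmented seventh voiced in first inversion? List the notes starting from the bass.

F-sharp  A-sharp  C  D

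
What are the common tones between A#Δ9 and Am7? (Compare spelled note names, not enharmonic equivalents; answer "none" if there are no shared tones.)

none

A#Δ9 = A#, C##, E#, G##, B#.
Am7 = A, C, E, G.
Shared: none.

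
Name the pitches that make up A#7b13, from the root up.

A#7b13: dominant seventh flat thirteen on A#.
- root: A#
- major 3rd: C##
- perfect 5th: E#
- minor 7th: G#
- minor 13th: F#

A# – C## – E# – G# – F#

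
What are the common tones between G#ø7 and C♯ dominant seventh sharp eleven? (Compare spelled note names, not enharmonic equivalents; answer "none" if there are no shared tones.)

G# B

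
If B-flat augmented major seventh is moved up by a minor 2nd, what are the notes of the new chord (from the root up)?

Transposed root: B-flat → C-flat (minor 2nd up). So we spell C-flat augmented major seventh:
root → C-flat
3rd (major 3rd) → E-flat
5th (augmented 5th) → G
7th (major 7th) → B-flat

C-flat  E-flat  G  B-flat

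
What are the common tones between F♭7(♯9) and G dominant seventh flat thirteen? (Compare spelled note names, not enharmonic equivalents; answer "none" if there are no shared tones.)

F♭7(♯9) = Fb, Ab, Cb, Ebb, G.
G dominant seventh flat thirteen = G, B, D, F, Eb.
Shared: G.

G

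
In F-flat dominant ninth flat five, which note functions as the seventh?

F-flat dominant ninth flat five is built on Fb; its 7th is a minor 7th above the root.
A seventh above F uses the letter E, and the minor 7th above Fb is Ebb.

Ebb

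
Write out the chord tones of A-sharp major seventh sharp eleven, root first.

A-sharp major seventh sharp eleven is a major seventh sharp eleven built on A#.
A# — root
C## — major 3rd
E# — perfect 5th
G## — major 7th
D## — augmented 11th

A# – C## – E# – G## – D##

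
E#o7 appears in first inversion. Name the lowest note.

G♯

E#o7 in root position is E♯–G♯–B–D.
First inversion places the third in the bass, which is G♯.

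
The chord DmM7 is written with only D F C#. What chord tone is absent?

The full DmM7 chord is D, F, A, C#.
Comparing with the voicing, the perfect 5th (5th) — A — is absent.

A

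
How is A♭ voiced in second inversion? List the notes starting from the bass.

In root position, A♭ is Ab–C–Eb.
Second inversion puts the fifth (Eb) in the bass.

Eb, Ab, C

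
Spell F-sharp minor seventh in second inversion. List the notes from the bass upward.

F-sharp minor seventh = F-sharp–A–C-sharp–E; second inversion → fifth (C-sharp) lowest.

C-sharp, E, F-sharp, A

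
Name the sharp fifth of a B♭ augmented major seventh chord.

B♭ augmented major seventh is built on Bb; its 5th is an augmented 5th above the root.
A fifth above B uses the letter F, and the augmented 5th above Bb is F#.

F#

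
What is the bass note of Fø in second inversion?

Cb

Fø in root position is F–Ab–Cb–Eb.
Second inversion places the fifth in the bass, which is Cb.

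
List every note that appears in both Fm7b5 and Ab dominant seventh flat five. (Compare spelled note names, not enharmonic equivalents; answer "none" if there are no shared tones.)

Ab

Fm7b5 = F, Ab, Cb, Eb.
Ab dominant seventh flat five = Ab, C, Ebb, Gb.
Shared: Ab.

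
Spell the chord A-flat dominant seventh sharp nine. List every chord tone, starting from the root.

Ab, C, Eb, Gb, B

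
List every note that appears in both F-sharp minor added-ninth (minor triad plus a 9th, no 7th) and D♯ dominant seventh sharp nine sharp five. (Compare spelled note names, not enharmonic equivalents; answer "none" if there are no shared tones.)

C-sharp

F-sharp minor added-ninth = F-sharp, A, C-sharp, G-sharp.
D♯ dominant seventh sharp nine sharp five = D-sharp, F-double-sharp, A-double-sharp, C-sharp, E-double-sharp.
Shared: C-sharp.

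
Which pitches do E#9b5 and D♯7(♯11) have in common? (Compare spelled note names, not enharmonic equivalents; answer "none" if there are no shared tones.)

E#9b5 = E#, G##, B, D#, F##.
D♯7(♯11) = D#, F##, A#, C#, G##.
Shared: G##, D#, F##.

G## – D# – F##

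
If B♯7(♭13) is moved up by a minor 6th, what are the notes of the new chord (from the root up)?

G♯ B♯ D♯ F♯ E

Transposed root: B♯ → G♯ (minor 6th up). So we spell G♯ dominant seventh flat thirteen:
Root: G♯
Major 3rd (3rd): B♯
Perfect 5th (5th): D♯
Minor 7th (7th): F♯
Minor 13th (13th): E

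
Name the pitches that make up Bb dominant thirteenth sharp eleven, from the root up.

B-flat, D, F, A-flat, C, E, G

Bb dominant thirteenth sharp eleven: dominant thirteenth sharp eleven on B-flat.
B-flat — root
D — major 3rd
F — perfect 5th
A-flat — minor 7th
C — major 9th
E — augmented 11th
G — major 13th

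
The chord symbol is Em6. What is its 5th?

Root of Em6 = E. The 5th is a perfect 5th: E up a perfect 5th → B.

B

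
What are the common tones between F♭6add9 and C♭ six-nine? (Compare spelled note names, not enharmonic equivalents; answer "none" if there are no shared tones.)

F♭6add9 = Fb, Ab, Cb, Db, Gb.
C♭ six-nine = Cb, Eb, Gb, Ab, Db.
Shared: Ab, Cb, Db, Gb.

Ab – Cb – Db – Gb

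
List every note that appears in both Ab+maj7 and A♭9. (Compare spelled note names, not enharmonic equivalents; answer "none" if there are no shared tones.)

Ab  C

Ab+maj7 = Ab, C, E, G.
A♭9 = Ab, C, Eb, Gb, Bb.
Shared: Ab, C.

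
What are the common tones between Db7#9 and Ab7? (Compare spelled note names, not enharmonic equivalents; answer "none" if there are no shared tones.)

Ab

Db7#9 = Db, F, Ab, Cb, E.
Ab7 = Ab, C, Eb, Gb.
Shared: Ab.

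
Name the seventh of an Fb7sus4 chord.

Fb7sus4 is built on F♭; its 7th is a minor 7th above the root.
A seventh above F uses the letter E, and the minor 7th above F♭ is E𝄫.

E𝄫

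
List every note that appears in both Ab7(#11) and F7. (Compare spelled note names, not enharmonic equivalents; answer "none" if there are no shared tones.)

Ab7(#11): Ab C Eb Gb D
F7: F A C Eb
Common to both → C, Eb.

C, Eb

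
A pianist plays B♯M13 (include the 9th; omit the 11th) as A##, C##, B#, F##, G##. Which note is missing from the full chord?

The full B♯M13 chord is B#, D##, F##, A##, C##, G##.
Comparing with the voicing, the major 3rd (3rd) — D## — is absent.

D##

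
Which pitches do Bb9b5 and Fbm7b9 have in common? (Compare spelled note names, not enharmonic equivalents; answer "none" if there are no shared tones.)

Bb9b5: B♭ D F♭ A♭ C
Fbm7b9: F♭ A𝄫 C♭ E𝄫 G𝄫
Common to both → F♭.

F♭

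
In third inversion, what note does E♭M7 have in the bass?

E♭M7 = E♭–G–B♭–D. Third inversion → seventh in the bass = D.

D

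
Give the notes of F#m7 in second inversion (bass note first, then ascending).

C♯, E, F♯, A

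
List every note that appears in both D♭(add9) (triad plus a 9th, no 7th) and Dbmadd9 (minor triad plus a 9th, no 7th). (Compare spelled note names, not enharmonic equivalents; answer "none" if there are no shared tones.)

D♭, A♭, E♭

D♭(add9): D♭ F A♭ E♭
Dbmadd9: D♭ F♭ A♭ E♭
Common to both → D♭, A♭, E♭.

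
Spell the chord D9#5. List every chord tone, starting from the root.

D F♯ A♯ C E

D9#5: dominant ninth sharp five on D.
Root: D
Major 3rd (3rd): F♯
Augmented 5th (5th): A♯
Minor 7th (7th): C
Major 9th (9th): E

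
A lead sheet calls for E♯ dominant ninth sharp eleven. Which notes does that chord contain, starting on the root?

E-sharp – G-double-sharp – B-sharp – D-sharp – F-double-sharp – A-double-sharp

E♯ dominant ninth sharp eleven is a dominant ninth sharp eleven built on E-sharp.
- root: E-sharp
- major 3rd: G-double-sharp
- perfect 5th: B-sharp
- minor 7th: D-sharp
- major 9th: F-double-sharp
- augmented 11th: A-double-sharp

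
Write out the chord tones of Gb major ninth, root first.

G-flat, B-flat, D-flat, F, A-flat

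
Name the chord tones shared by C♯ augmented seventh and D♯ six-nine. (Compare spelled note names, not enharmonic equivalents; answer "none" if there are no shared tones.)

C♯ augmented seventh: C-sharp E-sharp G-double-sharp B
D♯ six-nine: D-sharp F-double-sharp A-sharp B-sharp E-sharp
Common to both → E-sharp.

E-sharp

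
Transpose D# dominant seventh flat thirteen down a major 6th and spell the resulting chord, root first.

F♯  A♯  C♯  E  D

A major 6th down from D♯ is F♯, so the new chord is F♯ dominant seventh flat thirteen.
root → F♯
3rd (major 3rd) → A♯
5th (perfect 5th) → C♯
7th (minor 7th) → E
13th (minor 13th) → D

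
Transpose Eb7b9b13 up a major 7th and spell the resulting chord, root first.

D, F♯, A, C, E♭, B♭

A major 7th up from E♭ is D, so the new chord is D dominant seventh flat nine flat thirteen.
root → D
3rd (major 3rd) → F♯
5th (perfect 5th) → A
7th (minor 7th) → C
9th (minor 9th) → E♭
13th (minor 13th) → B♭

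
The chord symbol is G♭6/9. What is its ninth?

A♭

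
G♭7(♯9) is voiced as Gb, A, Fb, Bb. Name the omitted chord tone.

G♭7(♯9) = Gb, Bb, Db, Fb, A. The voicing lacks the 5th (perfect 5th), Db.

Db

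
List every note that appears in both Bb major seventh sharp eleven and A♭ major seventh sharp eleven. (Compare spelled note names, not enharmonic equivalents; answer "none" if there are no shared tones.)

Bb major seventh sharp eleven = B-flat, D, F, A, E.
A♭ major seventh sharp eleven = A-flat, C, E-flat, G, D.
Shared: D.

D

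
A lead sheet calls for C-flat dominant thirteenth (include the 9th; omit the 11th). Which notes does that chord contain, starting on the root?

Root Cb, quality dominant thirteenth:
Root: Cb
Major 3rd (3rd): Eb
Perfect 5th (5th): Gb
Minor 7th (7th): Bbb
Major 9th (9th): Db
Major 13th (13th): Ab

Cb, Eb, Gb, Bbb, Db, Ab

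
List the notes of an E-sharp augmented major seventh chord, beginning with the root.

E♯ – G𝄪 – B𝄪 – D𝄪

E-sharp augmented major seventh is an augmented major seventh built on E♯.
Root: E♯
Major 3rd (3rd): G𝄪
Augmented 5th (5th): B𝄪
Major 7th (7th): D𝄪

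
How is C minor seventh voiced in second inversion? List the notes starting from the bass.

G, B-flat, C, E-flat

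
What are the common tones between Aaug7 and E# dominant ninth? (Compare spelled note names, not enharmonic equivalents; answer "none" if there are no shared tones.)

E#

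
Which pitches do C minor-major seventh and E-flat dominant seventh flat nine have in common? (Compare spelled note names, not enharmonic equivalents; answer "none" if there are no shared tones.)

C minor-major seventh = C, E-flat, G, B.
E-flat dominant seventh flat nine = E-flat, G, B-flat, D-flat, F-flat.
Shared: E-flat, G.

E-flat – G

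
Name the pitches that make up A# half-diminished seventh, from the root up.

A-sharp, C-sharp, E, G-sharp

Root A-sharp, quality half-diminished seventh:
Root: A-sharp
Minor 3rd (3rd): C-sharp
Diminished 5th (5th): E
Minor 7th (7th): G-sharp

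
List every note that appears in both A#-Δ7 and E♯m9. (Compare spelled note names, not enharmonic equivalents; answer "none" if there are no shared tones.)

A#-Δ7 = A♯, C♯, E♯, G𝄪.
E♯m9 = E♯, G♯, B♯, D♯, F𝄪.
Shared: E♯.

E♯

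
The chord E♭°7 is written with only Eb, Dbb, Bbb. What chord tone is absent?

Gb

The full E♭°7 chord is Eb, Gb, Bbb, Dbb.
Comparing with the voicing, the minor 3rd (3rd) — Gb — is absent.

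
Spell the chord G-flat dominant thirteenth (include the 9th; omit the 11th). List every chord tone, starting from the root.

Root G-flat, quality dominant thirteenth:
G-flat — root
B-flat — major 3rd
D-flat — perfect 5th
F-flat — minor 7th
A-flat — major 9th
E-flat — major 13th

G-flat  B-flat  D-flat  F-flat  A-flat  E-flat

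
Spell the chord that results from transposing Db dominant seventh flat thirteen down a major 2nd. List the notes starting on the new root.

A major 2nd down from Db is Cb, so the new chord is Cb dominant seventh flat thirteen.
- root: Cb
- major 3rd: Eb
- perfect 5th: Gb
- minor 7th: Bbb
- minor 13th: Abb

Cb, Eb, Gb, Bbb, Abb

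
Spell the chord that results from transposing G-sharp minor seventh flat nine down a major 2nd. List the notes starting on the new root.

F-sharp, A, C-sharp, E, G

A major 2nd down from G-sharp is F-sharp, so the new chord is F-sharp minor seventh flat nine.
Root: F-sharp
Minor 3rd (3rd): A
Perfect 5th (5th): C-sharp
Minor 7th (7th): E
Minor 9th (9th): G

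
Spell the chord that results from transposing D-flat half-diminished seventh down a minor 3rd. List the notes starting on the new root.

B-flat – D-flat – F-flat – A-flat

Transposed root: D-flat → B-flat (minor 3rd down). So we spell B-flat half-diminished seventh:
- root: B-flat
- minor 3rd: D-flat
- diminished 5th: F-flat
- minor 7th: A-flat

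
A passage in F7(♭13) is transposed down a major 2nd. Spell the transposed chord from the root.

Eb  G  Bb  Db  Cb

A major 2nd down from F is Eb, so the new chord is Eb dominant seventh flat thirteen.
Eb — root
G — major 3rd
Bb — perfect 5th
Db — minor 7th
Cb — minor 13th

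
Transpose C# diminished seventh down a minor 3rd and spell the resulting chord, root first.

A-sharp C-sharp E G

C-sharp down a minor 3rd → A-sharp. New chord: A-sharp diminished seventh.
Root: A-sharp
Minor 3rd (3rd): C-sharp
Diminished 5th (5th): E
Diminished 7th (7th): G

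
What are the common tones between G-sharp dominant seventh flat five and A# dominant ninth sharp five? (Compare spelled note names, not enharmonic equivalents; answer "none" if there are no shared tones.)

G-sharp B-sharp

G-sharp dominant seventh flat five = G-sharp, B-sharp, D, F-sharp.
A# dominant ninth sharp five = A-sharp, C-double-sharp, E-double-sharp, G-sharp, B-sharp.
Shared: G-sharp, B-sharp.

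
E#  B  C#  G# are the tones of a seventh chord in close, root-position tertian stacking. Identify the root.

Stacking in thirds gives C# – E# – G# – B, so C# is the root — C# dominant seventh.

C#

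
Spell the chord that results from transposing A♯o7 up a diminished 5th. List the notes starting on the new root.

E, G, Bb, Db

A diminished 5th up from A# is E, so the new chord is E diminished seventh.
root → E
3rd (minor 3rd) → G
5th (diminished 5th) → Bb
7th (diminished 7th) → Db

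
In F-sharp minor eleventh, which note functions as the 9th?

G-sharp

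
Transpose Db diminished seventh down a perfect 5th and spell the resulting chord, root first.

D-flat down a perfect 5th → G-flat. New chord: G-flat diminished seventh.
G-flat — root
B-double-flat — minor 3rd
D-double-flat — diminished 5th
F-double-flat — diminished 7th

G-flat – B-double-flat – D-double-flat – F-double-flat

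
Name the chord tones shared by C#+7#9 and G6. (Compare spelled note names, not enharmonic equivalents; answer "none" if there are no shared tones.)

C#+7#9: C# E# G## B D##
G6: G B D E
Common to both → B.

B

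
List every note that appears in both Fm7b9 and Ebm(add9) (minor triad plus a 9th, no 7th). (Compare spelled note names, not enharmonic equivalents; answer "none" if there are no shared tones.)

Fm7b9: F Ab C Eb Gb
Ebm(add9): Eb Gb Bb F
Common to both → F, Eb, Gb.

F  Eb  Gb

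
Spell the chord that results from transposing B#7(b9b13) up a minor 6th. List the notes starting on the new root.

B# up a minor 6th → G#. New chord: G# dominant seventh flat nine flat thirteen.
root → G#
3rd (major 3rd) → B#
5th (perfect 5th) → D#
7th (minor 7th) → F#
9th (minor 9th) → A
13th (minor 13th) → E

G#, B#, D#, F#, A, E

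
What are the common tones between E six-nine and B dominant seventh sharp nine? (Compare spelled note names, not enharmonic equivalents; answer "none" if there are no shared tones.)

B, F#

E six-nine = E, G#, B, C#, F#.
B dominant seventh sharp nine = B, D#, F#, A, C##.
Shared: B, F#.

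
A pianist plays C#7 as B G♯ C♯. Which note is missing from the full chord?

E♯

C#7 = C♯, E♯, G♯, B. The voicing lacks the 3rd (major 3rd), E♯.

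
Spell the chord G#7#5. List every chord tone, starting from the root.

G#7#5: augmented seventh on G#.
G# — root
B# — major 3rd
D## — augmented 5th
F# — minor 7th

G#, B#, D##, F#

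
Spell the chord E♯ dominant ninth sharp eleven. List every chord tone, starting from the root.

E♯ dominant ninth sharp eleven: dominant ninth sharp eleven on E♯.
- root: E♯
- major 3rd: G𝄪
- perfect 5th: B♯
- minor 7th: D♯
- major 9th: F𝄪
- augmented 11th: A𝄪

E♯ G𝄪 B♯ D♯ F𝄪 A𝄪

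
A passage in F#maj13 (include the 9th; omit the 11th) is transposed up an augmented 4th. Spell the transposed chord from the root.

Transposed root: F♯ → B♯ (augmented 4th up). So we spell B♯ major thirteenth:
root → B♯
3rd (major 3rd) → D𝄪
5th (perfect 5th) → F𝄪
7th (major 7th) → A𝄪
9th (major 9th) → C𝄪
13th (major 13th) → G𝄪

B♯, D𝄪, F𝄪, A𝄪, C𝄪, G𝄪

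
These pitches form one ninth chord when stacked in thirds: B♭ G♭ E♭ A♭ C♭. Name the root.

Stacking in thirds gives A♭ – C♭ – E♭ – G♭ – B♭, so A♭ is the root — A♭ minor ninth.

A♭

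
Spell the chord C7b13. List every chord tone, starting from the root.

C E G B♭ A♭

C7b13: dominant seventh flat thirteen on C.
Root: C
Major 3rd (3rd): E
Perfect 5th (5th): G
Minor 7th (7th): B♭
Minor 13th (13th): A♭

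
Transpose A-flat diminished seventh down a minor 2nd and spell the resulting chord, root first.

G – B-flat – D-flat – F-flat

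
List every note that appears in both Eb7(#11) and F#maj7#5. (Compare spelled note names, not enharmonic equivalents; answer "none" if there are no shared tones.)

Eb7(#11) = Eb, G, Bb, Db, A.
F#maj7#5 = F#, A#, C##, E#.
Shared: none.

none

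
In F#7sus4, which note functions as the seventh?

E

F#7sus4 is built on F#; its 7th is a minor 7th above the root.
A seventh above F uses the letter E, and the minor 7th above F# is E.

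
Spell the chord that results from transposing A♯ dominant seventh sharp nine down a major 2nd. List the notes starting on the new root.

G# – B# – D# – F# – A##

A# down a major 2nd → G#. New chord: G# dominant seventh sharp nine.
- root: G#
- major 3rd: B#
- perfect 5th: D#
- minor 7th: F#
- augmented 9th: A##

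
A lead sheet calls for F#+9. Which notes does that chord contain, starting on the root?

F#, A#, C##, E, G#

Root F#, quality dominant ninth sharp five:
F# — root
A# — major 3rd
C## — augmented 5th
E — minor 7th
G# — major 9th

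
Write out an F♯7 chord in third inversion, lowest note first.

E, F♯, A♯, C♯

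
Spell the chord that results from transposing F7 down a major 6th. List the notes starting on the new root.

A major 6th down from F is Ab, so the new chord is Ab dominant seventh.
- root: Ab
- major 3rd: C
- perfect 5th: Eb
- minor 7th: Gb

Ab C Eb Gb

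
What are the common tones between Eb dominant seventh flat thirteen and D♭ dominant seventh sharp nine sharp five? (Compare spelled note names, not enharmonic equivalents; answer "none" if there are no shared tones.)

D-flat, C-flat

Eb dominant seventh flat thirteen: E-flat G B-flat D-flat C-flat
D♭ dominant seventh sharp nine sharp five: D-flat F A C-flat E
Common to both → D-flat, C-flat.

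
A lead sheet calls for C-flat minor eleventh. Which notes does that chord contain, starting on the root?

Cb, Ebb, Gb, Bbb, Db, Fb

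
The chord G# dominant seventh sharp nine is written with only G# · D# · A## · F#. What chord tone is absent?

B#

G# dominant seventh sharp nine = G#, B#, D#, F#, A##. The voicing lacks the 3rd (major 3rd), B#.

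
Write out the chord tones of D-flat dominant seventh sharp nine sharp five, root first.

Root D-flat, quality dominant seventh sharp nine sharp five:
Root: D-flat
Major 3rd (3rd): F
Augmented 5th (5th): A
Minor 7th (7th): C-flat
Augmented 9th (9th): E

D-flat – F – A – C-flat – E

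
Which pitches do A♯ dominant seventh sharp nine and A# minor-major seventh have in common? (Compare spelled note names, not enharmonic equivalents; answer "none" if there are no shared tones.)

A-sharp – E-sharp

A♯ dominant seventh sharp nine = A-sharp, C-double-sharp, E-sharp, G-sharp, B-double-sharp.
A# minor-major seventh = A-sharp, C-sharp, E-sharp, G-double-sharp.
Shared: A-sharp, E-sharp.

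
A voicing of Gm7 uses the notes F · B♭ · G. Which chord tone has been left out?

D

The full Gm7 chord is G, B♭, D, F.
Comparing with the voicing, the perfect 5th (5th) — D — is absent.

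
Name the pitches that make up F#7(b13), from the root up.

Root F#, quality dominant seventh flat thirteen:
root → F#
3rd (major 3rd) → A#
5th (perfect 5th) → C#
7th (minor 7th) → E
13th (minor 13th) → D

F# A# C# E D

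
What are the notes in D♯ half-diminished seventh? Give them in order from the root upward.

Root D#, quality half-diminished seventh:
D# — root
F# — minor 3rd
A — diminished 5th
C# — minor 7th

D#, F#, A, C#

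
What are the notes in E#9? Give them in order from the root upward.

E#9: dominant ninth on E#.
root → E#
3rd (major 3rd) → G##
5th (perfect 5th) → B#
7th (minor 7th) → D#
9th (major 9th) → F##

E# – G## – B# – D# – F##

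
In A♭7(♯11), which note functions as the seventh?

Root of A♭7(♯11) = Ab. The 7th is a minor 7th: Ab up a minor 7th → Gb.

Gb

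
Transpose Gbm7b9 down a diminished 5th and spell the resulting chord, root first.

C – Eb – G – Bb – Db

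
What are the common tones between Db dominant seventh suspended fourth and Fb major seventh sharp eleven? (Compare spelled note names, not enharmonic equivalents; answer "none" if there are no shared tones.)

Db dominant seventh suspended fourth: D-flat G-flat A-flat C-flat
Fb major seventh sharp eleven: F-flat A-flat C-flat E-flat B-flat
Common to both → A-flat, C-flat.

A-flat  C-flat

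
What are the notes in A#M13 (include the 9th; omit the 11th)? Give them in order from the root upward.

A#, C##, E#, G##, B#, F##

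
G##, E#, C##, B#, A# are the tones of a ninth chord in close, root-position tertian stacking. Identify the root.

A#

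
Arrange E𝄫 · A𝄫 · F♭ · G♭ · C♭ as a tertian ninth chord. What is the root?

Stacking in thirds gives F♭ – A𝄫 – C♭ – E𝄫 – G♭, so F♭ is the root — F♭ minor ninth.

F♭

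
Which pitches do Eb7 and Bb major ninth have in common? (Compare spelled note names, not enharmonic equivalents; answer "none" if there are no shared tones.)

Bb

Eb7: Eb G Bb Db
Bb major ninth: Bb D F A C
Common to both → Bb.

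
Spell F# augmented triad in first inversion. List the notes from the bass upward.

A-sharp  C-double-sharp  F-sharp

In root position, F# augmented triad is F-sharp–A-sharp–C-double-sharp.
First inversion puts the third (A-sharp) in the bass.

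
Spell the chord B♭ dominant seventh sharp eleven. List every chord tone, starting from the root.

B♭ – D – F – A♭ – E

B♭ dominant seventh sharp eleven: dominant seventh sharp eleven on B♭.
Root: B♭
Major 3rd (3rd): D
Perfect 5th (5th): F
Minor 7th (7th): A♭
Augmented 11th (11th): E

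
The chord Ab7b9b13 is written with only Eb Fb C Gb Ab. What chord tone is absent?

The full Ab7b9b13 chord is Ab, C, Eb, Gb, Bbb, Fb.
Comparing with the voicing, the minor 9th (9th) — Bbb — is absent.

Bbb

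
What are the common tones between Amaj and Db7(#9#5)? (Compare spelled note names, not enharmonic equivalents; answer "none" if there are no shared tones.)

Amaj = A, C#, E.
Db7(#9#5) = Db, F, A, Cb, E.
Shared: A, E.

A – E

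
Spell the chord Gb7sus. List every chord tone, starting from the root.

Gb7sus: dominant seventh suspended fourth on Gb.
Root: Gb
Perfect 4th (4th): Cb
Perfect 5th (5th): Db
Minor 7th (7th): Fb

Gb – Cb – Db – Fb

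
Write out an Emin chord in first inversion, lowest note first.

G – B – E

In root position, Emin is E–G–B.
First inversion puts the third (G) in the bass.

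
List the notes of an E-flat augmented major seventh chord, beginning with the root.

E-flat augmented major seventh is an augmented major seventh built on Eb.
root → Eb
3rd (major 3rd) → G
5th (augmented 5th) → B
7th (major 7th) → D

Eb, G, B, D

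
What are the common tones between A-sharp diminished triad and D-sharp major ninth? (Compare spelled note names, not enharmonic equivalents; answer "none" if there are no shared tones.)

A-sharp

A-sharp diminished triad = A-sharp, C-sharp, E.
D-sharp major ninth = D-sharp, F-double-sharp, A-sharp, C-double-sharp, E-sharp.
Shared: A-sharp.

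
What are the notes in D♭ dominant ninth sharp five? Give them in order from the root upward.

D-flat, F, A, C-flat, E-flat

D♭ dominant ninth sharp five is a dominant ninth sharp five built on D-flat.
Root: D-flat
Major 3rd (3rd): F
Augmented 5th (5th): A
Minor 7th (7th): C-flat
Major 9th (9th): E-flat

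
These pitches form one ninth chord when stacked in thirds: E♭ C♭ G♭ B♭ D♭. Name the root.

Arranged so that each adjacent pair is a third by letter name: C♭ – E♭ – G♭ – B♭ – D♭.
The bottom of that stack, C♭, is the root (this is C♭ major ninth).

C♭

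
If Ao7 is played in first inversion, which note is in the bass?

Ao7 in root position is A–C–Eb–Gb.
First inversion places the third in the bass, which is C.

C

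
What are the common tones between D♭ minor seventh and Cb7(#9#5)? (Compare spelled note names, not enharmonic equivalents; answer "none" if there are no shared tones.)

Cb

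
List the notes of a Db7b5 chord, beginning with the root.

Db7b5 is a dominant seventh flat five built on Db.
Db — root
F — major 3rd
Abb — diminished 5th
Cb — minor 7th

Db  F  Abb  Cb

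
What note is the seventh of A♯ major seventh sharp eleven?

Root of A♯ major seventh sharp eleven = A#. The 7th is a major 7th: A# up a major 7th → G##.

G##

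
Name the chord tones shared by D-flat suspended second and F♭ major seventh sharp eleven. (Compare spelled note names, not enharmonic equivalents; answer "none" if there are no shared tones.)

Eb  Ab

D-flat suspended second = Db, Eb, Ab.
F♭ major seventh sharp eleven = Fb, Ab, Cb, Eb, Bb.
Shared: Eb, Ab.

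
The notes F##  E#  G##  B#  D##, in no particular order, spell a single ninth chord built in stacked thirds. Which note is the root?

Arranged so that each adjacent pair is a third by letter name: E# – G## – B# – D## – F##.
The bottom of that stack, E#, is the root (this is E# major ninth).

E#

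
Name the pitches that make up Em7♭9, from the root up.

Em7♭9 is a minor seventh flat nine built on E.
root → E
3rd (minor 3rd) → G
5th (perfect 5th) → B
7th (minor 7th) → D
9th (minor 9th) → F

E – G – B – D – F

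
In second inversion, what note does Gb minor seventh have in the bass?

Gb minor seventh = G-flat–B-double-flat–D-flat–F-flat. Second inversion → fifth in the bass = D-flat.

D-flat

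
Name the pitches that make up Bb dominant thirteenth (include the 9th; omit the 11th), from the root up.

Bb dominant thirteenth is a dominant thirteenth built on B-flat.
root → B-flat
3rd (major 3rd) → D
5th (perfect 5th) → F
7th (minor 7th) → A-flat
9th (major 9th) → C
13th (major 13th) → G

B-flat  D  F  A-flat  C  G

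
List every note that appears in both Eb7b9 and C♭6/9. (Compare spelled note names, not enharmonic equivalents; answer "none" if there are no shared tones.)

E♭ – D♭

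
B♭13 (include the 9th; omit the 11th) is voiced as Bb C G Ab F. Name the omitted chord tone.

B♭13 = Bb, D, F, Ab, C, G. The voicing lacks the 3rd (major 3rd), D.

D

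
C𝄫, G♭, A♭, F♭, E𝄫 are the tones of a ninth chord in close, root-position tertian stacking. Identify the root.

F♭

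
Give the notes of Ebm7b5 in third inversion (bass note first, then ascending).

Db Eb Gb Bbb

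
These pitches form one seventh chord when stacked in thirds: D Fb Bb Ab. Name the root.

Bb

Arranged so that each adjacent pair is a third by letter name: Bb – D – Fb – Ab.
The bottom of that stack, Bb, is the root (this is Bb dominant seventh flat five).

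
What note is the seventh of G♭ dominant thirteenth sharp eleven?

F-flat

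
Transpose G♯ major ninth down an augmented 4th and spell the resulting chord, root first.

D F# A C# E

G# down an augmented 4th → D. New chord: D major ninth.
Root: D
Major 3rd (3rd): F#
Perfect 5th (5th): A
Major 7th (7th): C#
Major 9th (9th): E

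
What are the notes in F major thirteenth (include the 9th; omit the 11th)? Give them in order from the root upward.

F  A  C  E  G  D

Root F, quality major thirteenth:
Root: F
Major 3rd (3rd): A
Perfect 5th (5th): C
Major 7th (7th): E
Major 9th (9th): G
Major 13th (13th): D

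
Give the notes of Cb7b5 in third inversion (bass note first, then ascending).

Bbb – Cb – Eb – Gbb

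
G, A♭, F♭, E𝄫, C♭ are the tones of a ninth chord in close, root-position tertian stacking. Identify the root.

F♭

Stacking in thirds gives F♭ – A♭ – C♭ – E𝄫 – G, so F♭ is the root — F♭ dominant seventh sharp nine.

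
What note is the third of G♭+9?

G♭+9 is built on Gb; its 3rd is a major 3rd above the root.
A third above G uses the letter B, and the major 3rd above Gb is Bb.

Bb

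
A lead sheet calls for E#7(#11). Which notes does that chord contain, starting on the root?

Root E#, quality dominant seventh sharp eleven:
root → E#
3rd (major 3rd) → G##
5th (perfect 5th) → B#
7th (minor 7th) → D#
11th (augmented 11th) → A##

E#, G##, B#, D#, A##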